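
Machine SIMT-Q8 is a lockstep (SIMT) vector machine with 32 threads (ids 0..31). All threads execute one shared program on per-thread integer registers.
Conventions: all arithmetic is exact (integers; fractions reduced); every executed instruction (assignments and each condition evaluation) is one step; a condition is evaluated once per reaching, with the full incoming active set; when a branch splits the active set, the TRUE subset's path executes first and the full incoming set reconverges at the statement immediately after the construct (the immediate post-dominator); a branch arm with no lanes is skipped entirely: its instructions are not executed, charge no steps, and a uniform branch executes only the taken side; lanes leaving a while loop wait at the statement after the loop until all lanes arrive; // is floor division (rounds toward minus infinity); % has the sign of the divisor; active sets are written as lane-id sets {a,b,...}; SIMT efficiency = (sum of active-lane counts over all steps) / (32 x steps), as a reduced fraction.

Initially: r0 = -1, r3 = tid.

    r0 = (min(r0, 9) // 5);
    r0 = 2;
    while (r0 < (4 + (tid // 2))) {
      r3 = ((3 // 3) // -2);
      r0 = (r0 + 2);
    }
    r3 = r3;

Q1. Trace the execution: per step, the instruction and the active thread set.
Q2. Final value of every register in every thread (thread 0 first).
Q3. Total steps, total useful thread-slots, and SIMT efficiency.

step 0: r0 <- (min(r0, 9) // 5)      {0,1,2,3,4,5,6,7,8,9,10,11,12,13,14,15,16,17,18,19,20,21,22,23,24,25,26,27,28,29,30,31}
step 1: r0 <- 2                      {0,1,2,3,4,5,6,7,8,9,10,11,12,13,14,15,16,17,18,19,20,21,22,23,24,25,26,27,28,29,30,31}
step 2: eval (r0 < (4 + (tid // 2))) {0,1,2,3,4,5,6,7,8,9,10,11,12,13,14,15,16,17,18,19,20,21,22,23,24,25,26,27,28,29,30,31}
step 3: r3 <- ((3 // 3) // -2)       {0,1,2,3,4,5,6,7,8,9,10,11,12,13,14,15,16,17,18,19,20,21,22,23,24,25,26,27,28,29,30,31}
step 4: r0 <- (r0 + 2)               {0,1,2,3,4,5,6,7,8,9,10,11,12,13,14,15,16,17,18,19,20,21,22,23,24,25,26,27,28,29,30,31}
step 5: eval (r0 < (4 + (tid // 2))) {0,1,2,3,4,5,6,7,8,9,10,11,12,13,14,15,16,17,18,19,20,21,22,23,24,25,26,27,28,29,30,31}
step 6: r3 <- ((3 // 3) // -2)       {2,3,4,5,6,7,8,9,10,11,12,13,14,15,16,17,18,19,20,21,22,23,24,25,26,27,28,29,30,31}
step 7: r0 <- (r0 + 2)               {2,3,4,5,6,7,8,9,10,11,12,13,14,15,16,17,18,19,20,21,22,23,24,25,26,27,28,29,30,31}
step 8: eval (r0 < (4 + (tid // 2))) {2,3,4,5,6,7,8,9,10,11,12,13,14,15,16,17,18,19,20,21,22,23,24,25,26,27,28,29,30,31}
step 9: r3 <- ((3 // 3) // -2)       {6,7,8,9,10,11,12,13,14,15,16,17,18,19,20,21,22,23,24,25,26,27,28,29,30,31}
step 10: r0 <- (r0 + 2)               {6,7,8,9,10,11,12,13,14,15,16,17,18,19,20,21,22,23,24,25,26,27,28,29,30,31}
step 11: eval (r0 < (4 + (tid // 2))) {6,7,8,9,10,11,12,13,14,15,16,17,18,19,20,21,22,23,24,25,26,27,28,29,30,31}
step 12: r3 <- ((3 // 3) // -2)       {10,11,12,13,14,15,16,17,18,19,20,21,22,23,24,25,26,27,28,29,30,31}
step 13: r0 <- (r0 + 2)               {10,11,12,13,14,15,16,17,18,19,20,21,22,23,24,25,26,27,28,29,30,31}
step 14: eval (r0 < (4 + (tid // 2))) {10,11,12,13,14,15,16,17,18,19,20,21,22,23,24,25,26,27,28,29,30,31}
step 15: r3 <- ((3 // 3) // -2)       {14,15,16,17,18,19,20,21,22,23,24,25,26,27,28,29,30,31}
step 16: r0 <- (r0 + 2)               {14,15,16,17,18,19,20,21,22,23,24,25,26,27,28,29,30,31}
step 17: eval (r0 < (4 + (tid // 2))) {14,15,16,17,18,19,20,21,22,23,24,25,26,27,28,29,30,31}
step 18: r3 <- ((3 // 3) // -2)       {18,19,20,21,22,23,24,25,26,27,28,29,30,31}
step 19: r0 <- (r0 + 2)               {18,19,20,21,22,23,24,25,26,27,28,29,30,31}
step 20: eval (r0 < (4 + (tid // 2))) {18,19,20,21,22,23,24,25,26,27,28,29,30,31}
step 21: r3 <- ((3 // 3) // -2)       {22,23,24,25,26,27,28,29,30,31}
step 22: r0 <- (r0 + 2)               {22,23,24,25,26,27,28,29,30,31}
step 23: eval (r0 < (4 + (tid // 2))) {22,23,24,25,26,27,28,29,30,31}
step 24: r3 <- ((3 // 3) // -2)       {26,27,28,29,30,31}
step 25: r0 <- (r0 + 2)               {26,27,28,29,30,31}
step 26: eval (r0 < (4 + (tid // 2))) {26,27,28,29,30,31}
step 27: r3 <- ((3 // 3) // -2)       {30,31}
step 28: r0 <- (r0 + 2)               {30,31}
step 29: eval (r0 < (4 + (tid // 2))) {30,31}
step 30: r3 <- r3                     {0,1,2,3,4,5,6,7,8,9,10,11,12,13,14,15,16,17,18,19,20,21,22,23,24,25,26,27,28,29,30,31}

Answer: 31 steps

r0: 4,4,6,6,6,6,8,8,8,8,10,10,10,10,12,12,12,12,14,14,14,14,16,16,16,16,18,18,18,18,20,20
r3: -1,-1,-1,-1,-1,-1,-1,-1,-1,-1,-1,-1,-1,-1,-1,-1,-1,-1,-1,-1,-1,-1,-1,-1,-1,-1,-1,-1,-1,-1,-1,-1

steps = 31; useful = 608; efficiency = 608/992 = 19/31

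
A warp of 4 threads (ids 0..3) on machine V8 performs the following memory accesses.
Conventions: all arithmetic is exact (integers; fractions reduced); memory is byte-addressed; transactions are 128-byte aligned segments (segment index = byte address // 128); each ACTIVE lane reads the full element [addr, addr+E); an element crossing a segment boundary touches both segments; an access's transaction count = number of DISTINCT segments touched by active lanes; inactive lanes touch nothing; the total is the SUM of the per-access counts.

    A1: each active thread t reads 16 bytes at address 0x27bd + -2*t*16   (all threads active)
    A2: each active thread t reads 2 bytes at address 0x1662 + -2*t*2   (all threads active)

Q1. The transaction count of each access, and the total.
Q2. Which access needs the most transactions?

A1: 2 transactions
A2: 1 transaction

Answer: 2,1; total 3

Answer: A1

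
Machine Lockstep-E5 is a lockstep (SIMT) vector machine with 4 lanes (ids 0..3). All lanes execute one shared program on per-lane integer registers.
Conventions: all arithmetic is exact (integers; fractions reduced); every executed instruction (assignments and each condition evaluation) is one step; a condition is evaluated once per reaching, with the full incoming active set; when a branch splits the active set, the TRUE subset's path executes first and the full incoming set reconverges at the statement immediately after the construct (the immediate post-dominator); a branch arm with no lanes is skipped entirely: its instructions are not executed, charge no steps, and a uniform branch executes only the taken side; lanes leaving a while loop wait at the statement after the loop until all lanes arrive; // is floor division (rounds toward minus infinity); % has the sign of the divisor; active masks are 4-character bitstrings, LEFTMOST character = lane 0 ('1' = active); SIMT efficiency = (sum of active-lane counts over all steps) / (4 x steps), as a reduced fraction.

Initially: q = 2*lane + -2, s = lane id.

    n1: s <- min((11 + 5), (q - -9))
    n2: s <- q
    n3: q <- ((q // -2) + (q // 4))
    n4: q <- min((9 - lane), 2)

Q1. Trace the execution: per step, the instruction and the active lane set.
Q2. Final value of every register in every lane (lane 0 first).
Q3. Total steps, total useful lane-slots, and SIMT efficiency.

step 0: s <- min((11 + 5), (q - -9)) 1111
step 1: s <- q                       1111
step 2: q <- ((q // -2) + (q // 4))  1111
step 3: q <- min((9 - lane), 2)      1111

Answer: 4 steps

q: 2,2,2,2
s: -2,0,2,4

steps = 4; useful = 16; efficiency = 16/16 = 1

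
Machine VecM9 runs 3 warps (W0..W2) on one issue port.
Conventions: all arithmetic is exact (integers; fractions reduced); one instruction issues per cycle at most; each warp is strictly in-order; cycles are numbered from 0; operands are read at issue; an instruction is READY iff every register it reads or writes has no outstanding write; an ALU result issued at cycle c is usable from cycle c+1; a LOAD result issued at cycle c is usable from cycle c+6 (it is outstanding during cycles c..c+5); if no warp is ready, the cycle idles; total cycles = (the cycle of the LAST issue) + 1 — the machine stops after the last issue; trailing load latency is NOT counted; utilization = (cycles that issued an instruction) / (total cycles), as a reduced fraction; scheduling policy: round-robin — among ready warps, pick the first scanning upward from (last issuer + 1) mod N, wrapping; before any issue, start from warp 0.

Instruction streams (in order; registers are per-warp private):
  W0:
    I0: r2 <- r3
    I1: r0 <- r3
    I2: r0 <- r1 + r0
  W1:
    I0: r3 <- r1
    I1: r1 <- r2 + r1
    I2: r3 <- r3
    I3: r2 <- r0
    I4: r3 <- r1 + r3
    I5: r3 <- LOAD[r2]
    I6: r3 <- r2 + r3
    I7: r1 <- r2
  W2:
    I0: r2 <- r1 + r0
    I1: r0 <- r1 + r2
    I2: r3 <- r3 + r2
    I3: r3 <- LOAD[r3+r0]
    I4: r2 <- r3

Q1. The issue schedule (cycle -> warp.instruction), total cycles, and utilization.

cycle 0: W0.I0
cycle 1: W1.I0
cycle 2: W2.I0
cycle 3: W0.I1
cycle 4: W1.I1
cycle 5: W2.I1
cycle 6: W0.I2
cycle 7: W1.I2
cycle 8: W2.I2
cycle 9: W1.I3
cycle 10: W2.I3
cycle 11: W1.I4
cycle 12: W1.I5
cycle 13: idle
cycle 14: idle
cycle 15: idle
cycle 16: W2.I4
cycle 17: idle
cycle 18: W1.I6
cycle 19: W1.I7

Answer: 20 cycles, utilization 4/5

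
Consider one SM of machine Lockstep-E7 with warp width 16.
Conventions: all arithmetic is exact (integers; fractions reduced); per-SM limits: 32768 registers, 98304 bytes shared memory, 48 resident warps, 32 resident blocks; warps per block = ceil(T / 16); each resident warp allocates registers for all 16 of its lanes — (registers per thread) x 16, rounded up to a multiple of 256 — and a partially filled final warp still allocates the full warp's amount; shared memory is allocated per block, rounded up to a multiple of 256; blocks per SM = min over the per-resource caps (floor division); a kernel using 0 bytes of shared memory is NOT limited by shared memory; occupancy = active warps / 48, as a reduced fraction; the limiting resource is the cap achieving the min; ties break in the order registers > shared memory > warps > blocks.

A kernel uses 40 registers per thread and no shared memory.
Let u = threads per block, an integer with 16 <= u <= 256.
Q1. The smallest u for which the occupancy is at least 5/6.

Answer: u = 17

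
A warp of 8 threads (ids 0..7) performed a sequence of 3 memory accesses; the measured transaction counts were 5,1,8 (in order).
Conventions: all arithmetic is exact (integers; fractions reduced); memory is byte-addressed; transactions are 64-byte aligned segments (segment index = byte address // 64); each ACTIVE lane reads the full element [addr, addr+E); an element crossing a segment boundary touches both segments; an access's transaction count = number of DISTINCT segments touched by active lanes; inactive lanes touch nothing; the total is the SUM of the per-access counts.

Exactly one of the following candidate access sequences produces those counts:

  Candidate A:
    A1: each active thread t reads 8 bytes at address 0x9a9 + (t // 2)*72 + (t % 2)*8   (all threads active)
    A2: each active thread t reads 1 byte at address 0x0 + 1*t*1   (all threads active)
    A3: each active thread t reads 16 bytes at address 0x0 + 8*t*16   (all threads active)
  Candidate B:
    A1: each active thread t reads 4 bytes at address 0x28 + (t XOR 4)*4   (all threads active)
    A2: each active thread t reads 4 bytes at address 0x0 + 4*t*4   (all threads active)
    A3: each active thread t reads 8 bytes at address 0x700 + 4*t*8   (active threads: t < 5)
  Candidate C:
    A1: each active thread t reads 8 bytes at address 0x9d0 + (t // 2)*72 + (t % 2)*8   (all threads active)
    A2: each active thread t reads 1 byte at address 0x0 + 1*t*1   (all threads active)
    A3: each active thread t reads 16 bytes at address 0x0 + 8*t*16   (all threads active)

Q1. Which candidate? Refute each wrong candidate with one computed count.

B: A1 gives 2 transactions, not 5
C: A1 gives 4 transactions, not 5
A: all counts match (5,1,8)

Answer: A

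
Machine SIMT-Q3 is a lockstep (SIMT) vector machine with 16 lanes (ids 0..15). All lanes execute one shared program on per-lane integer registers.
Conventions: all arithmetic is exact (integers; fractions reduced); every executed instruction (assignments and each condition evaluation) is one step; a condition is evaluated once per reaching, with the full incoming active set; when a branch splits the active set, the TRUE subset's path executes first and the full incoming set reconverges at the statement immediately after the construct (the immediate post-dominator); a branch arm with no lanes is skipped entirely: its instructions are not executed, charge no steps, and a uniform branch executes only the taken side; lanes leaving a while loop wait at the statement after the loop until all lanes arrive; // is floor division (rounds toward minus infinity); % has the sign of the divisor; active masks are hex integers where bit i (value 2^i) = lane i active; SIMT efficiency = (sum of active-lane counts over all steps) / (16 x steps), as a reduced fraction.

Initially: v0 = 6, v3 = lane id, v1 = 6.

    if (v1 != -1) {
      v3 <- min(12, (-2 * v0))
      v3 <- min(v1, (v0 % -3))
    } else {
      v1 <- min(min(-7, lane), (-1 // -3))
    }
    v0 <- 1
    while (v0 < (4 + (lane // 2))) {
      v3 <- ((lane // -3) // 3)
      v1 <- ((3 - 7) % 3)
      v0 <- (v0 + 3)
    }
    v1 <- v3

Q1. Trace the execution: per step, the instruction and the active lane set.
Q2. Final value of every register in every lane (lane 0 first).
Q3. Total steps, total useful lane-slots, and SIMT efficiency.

step 0: eval (v1 != -1)              0xffff
step 1: v3 <- min(12, (-2 * v0))     0xffff
step 2: v3 <- min(v1, (v0 % -3))     0xffff
step 3: v0 <- 1                      0xffff
step 4: eval (v0 < (4 + (lane // 2))) 0xffff
step 5: v3 <- ((lane // -3) // 3)    0xffff
step 6: v1 <- ((3 - 7) % 3)          0xffff
step 7: v0 <- (v0 + 3)               0xffff
step 8: eval (v0 < (4 + (lane // 2))) 0xffff
step 9: v3 <- ((lane // -3) // 3)    0xfffc
step 10: v1 <- ((3 - 7) % 3)          0xfffc
step 11: v0 <- (v0 + 3)               0xfffc
step 12: eval (v0 < (4 + (lane // 2))) 0xfffc
step 13: v3 <- ((lane // -3) // 3)    0xff00
step 14: v1 <- ((3 - 7) % 3)          0xff00
step 15: v0 <- (v0 + 3)               0xff00
step 16: eval (v0 < (4 + (lane // 2))) 0xff00
step 17: v3 <- ((lane // -3) // 3)    0xc000
step 18: v1 <- ((3 - 7) % 3)          0xc000
step 19: v0 <- (v0 + 3)               0xc000
step 20: eval (v0 < (4 + (lane // 2))) 0xc000
step 21: v1 <- v3                     0xffff

Answer: 22 steps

v0: 4,4,7,7,7,7,7,7,10,10,10,10,10,10,13,13
v3: 0,-1,-1,-1,-1,-1,-1,-1,-1,-1,-2,-2,-2,-2,-2,-2
v1: 0,-1,-1,-1,-1,-1,-1,-1,-1,-1,-2,-2,-2,-2,-2,-2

steps = 22; useful = 256; efficiency = 256/352 = 8/11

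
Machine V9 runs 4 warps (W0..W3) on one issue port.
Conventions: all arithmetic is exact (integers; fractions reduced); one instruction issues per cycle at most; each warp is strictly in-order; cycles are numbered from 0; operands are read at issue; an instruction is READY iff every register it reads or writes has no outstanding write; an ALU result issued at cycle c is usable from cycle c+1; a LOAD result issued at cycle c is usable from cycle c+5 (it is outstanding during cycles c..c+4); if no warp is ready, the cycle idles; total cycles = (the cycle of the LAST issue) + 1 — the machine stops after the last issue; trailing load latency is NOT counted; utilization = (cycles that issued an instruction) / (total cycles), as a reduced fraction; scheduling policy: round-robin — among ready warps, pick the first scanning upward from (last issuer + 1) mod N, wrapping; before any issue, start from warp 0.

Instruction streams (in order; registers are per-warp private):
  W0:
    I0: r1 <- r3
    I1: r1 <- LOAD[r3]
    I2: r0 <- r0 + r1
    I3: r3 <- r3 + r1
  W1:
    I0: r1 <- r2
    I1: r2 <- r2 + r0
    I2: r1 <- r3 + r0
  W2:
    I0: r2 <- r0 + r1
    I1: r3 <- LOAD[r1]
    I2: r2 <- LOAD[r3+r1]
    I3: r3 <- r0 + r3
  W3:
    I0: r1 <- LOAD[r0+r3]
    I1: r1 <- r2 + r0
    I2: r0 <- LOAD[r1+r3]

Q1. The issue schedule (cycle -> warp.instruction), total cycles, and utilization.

cycle 0: W0.I0
cycle 1: W1.I0
cycle 2: W2.I0
cycle 3: W3.I0
cycle 4: W0.I1
cycle 5: W1.I1
cycle 6: W2.I1
cycle 7: W1.I2
cycle 8: W3.I1
cycle 9: W0.I2
cycle 10: W3.I2
cycle 11: W0.I3
cycle 12: W2.I2
cycle 13: W2.I3

Answer: 14 cycles, utilization 1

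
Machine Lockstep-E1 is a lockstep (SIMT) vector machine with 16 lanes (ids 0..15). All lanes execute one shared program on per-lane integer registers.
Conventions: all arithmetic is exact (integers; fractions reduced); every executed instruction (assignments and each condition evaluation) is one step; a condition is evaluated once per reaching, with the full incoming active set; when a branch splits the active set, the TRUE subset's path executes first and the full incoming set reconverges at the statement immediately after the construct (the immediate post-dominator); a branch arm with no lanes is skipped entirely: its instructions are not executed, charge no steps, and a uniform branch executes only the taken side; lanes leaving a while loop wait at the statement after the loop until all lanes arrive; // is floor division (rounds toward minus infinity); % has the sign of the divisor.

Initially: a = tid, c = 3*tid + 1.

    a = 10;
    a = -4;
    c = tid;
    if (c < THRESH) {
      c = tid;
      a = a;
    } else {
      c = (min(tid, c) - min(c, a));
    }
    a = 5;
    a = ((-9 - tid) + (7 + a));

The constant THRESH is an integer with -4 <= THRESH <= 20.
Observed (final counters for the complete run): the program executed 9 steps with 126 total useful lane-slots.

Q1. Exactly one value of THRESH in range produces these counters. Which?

Answer: THRESH = 14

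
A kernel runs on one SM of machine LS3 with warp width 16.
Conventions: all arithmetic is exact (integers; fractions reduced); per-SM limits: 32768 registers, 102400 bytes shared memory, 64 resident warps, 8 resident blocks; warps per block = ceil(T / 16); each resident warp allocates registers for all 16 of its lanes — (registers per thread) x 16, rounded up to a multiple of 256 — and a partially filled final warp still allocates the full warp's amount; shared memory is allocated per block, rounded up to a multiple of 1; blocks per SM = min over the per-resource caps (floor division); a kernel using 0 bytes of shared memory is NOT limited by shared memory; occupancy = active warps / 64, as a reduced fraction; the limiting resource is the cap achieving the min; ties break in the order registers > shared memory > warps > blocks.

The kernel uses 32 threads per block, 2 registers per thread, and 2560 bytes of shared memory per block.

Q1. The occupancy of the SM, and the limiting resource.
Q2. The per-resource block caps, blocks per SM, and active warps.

Answer: occupancy 1/4, limited by blocks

registers: 64 blocks
shared memory: 40 blocks
warps: 32 blocks
blocks: 8 blocks

Answer: 8 blocks, 16 active warps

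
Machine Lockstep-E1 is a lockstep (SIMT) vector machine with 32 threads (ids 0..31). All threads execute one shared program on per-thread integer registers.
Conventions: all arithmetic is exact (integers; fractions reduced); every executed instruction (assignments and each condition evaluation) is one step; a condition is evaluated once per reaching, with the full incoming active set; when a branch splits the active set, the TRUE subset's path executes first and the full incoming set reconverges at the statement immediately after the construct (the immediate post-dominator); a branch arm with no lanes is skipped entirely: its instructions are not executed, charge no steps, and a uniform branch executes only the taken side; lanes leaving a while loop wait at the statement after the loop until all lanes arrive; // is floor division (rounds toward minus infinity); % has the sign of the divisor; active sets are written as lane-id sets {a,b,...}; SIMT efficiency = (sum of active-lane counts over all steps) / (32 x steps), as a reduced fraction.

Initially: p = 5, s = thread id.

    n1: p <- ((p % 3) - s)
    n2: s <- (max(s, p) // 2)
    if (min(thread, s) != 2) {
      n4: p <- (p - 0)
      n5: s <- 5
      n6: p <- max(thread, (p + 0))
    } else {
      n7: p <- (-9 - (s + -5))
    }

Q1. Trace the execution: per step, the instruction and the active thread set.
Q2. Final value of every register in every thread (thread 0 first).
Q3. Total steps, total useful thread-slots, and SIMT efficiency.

step 0: p <- ((p % 3) - s)           {0,1,2,3,4,5,6,7,8,9,10,11,12,13,14,15,16,17,18,19,20,21,22,23,24,25,26,27,28,29,30,31}
step 1: s <- (max(s, p) // 2)        {0,1,2,3,4,5,6,7,8,9,10,11,12,13,14,15,16,17,18,19,20,21,22,23,24,25,26,27,28,29,30,31}
step 2: eval (min(thread, s) != 2)   {0,1,2,3,4,5,6,7,8,9,10,11,12,13,14,15,16,17,18,19,20,21,22,23,24,25,26,27,28,29,30,31}
step 3: p <- (p - 0)                 {0,1,2,3,6,7,8,9,10,11,12,13,14,15,16,17,18,19,20,21,22,23,24,25,26,27,28,29,30,31}
step 4: s <- 5                       {0,1,2,3,6,7,8,9,10,11,12,13,14,15,16,17,18,19,20,21,22,23,24,25,26,27,28,29,30,31}
step 5: p <- max(thread, (p + 0))    {0,1,2,3,6,7,8,9,10,11,12,13,14,15,16,17,18,19,20,21,22,23,24,25,26,27,28,29,30,31}
step 6: p <- (-9 - (s + -5))         {4,5}

Answer: 7 steps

p: 2,1,2,3,-6,-6,6,7,8,9,10,11,12,13,14,15,16,17,18,19,20,21,22,23,24,25,26,27,28,29,30,31
s: 5,5,5,5,2,2,5,5,5,5,5,5,5,5,5,5,5,5,5,5,5,5,5,5,5,5,5,5,5,5,5,5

steps = 7; useful = 188; efficiency = 188/224 = 47/56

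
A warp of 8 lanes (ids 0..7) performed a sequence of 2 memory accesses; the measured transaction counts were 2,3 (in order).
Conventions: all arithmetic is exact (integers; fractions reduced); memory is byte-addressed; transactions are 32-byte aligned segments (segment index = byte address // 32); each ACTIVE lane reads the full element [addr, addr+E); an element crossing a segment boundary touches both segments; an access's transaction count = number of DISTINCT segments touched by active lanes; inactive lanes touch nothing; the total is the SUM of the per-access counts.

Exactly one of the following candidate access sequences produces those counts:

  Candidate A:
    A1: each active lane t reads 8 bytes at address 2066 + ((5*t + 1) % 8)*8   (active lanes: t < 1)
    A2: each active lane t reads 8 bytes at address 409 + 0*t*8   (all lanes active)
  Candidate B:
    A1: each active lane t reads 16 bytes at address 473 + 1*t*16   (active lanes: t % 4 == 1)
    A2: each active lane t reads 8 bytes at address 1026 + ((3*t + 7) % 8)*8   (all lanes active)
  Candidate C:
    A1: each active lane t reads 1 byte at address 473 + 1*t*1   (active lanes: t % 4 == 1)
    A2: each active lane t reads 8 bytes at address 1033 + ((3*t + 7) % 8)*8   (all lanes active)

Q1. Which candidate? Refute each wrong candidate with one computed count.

A: A2 gives 2 transactions, not 3
C: A1 gives 1 transaction, not 2
B: all counts match (2,3)

Answer: B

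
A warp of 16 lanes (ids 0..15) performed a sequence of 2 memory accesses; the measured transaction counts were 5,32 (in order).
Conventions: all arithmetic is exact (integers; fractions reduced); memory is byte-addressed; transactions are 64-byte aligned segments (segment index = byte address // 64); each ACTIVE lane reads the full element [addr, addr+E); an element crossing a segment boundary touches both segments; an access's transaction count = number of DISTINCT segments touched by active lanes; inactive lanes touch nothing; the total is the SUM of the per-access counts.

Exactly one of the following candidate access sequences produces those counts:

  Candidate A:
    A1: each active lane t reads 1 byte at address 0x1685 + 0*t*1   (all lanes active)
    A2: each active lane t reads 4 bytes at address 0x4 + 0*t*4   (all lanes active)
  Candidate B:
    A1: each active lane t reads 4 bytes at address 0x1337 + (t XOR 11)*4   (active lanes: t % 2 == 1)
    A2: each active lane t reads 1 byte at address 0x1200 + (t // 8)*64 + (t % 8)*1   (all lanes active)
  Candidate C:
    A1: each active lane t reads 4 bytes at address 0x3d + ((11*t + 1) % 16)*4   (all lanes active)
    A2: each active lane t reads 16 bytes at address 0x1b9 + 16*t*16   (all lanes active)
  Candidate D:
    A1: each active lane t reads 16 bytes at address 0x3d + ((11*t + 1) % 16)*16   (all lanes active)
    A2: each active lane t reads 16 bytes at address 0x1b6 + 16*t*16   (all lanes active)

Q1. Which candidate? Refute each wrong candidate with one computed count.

A: A1 gives 1 transaction, not 5
B: A1 gives 2 transactions, not 5
C: A1 gives 2 transactions, not 5
D: all counts match (5,32)

Answer: D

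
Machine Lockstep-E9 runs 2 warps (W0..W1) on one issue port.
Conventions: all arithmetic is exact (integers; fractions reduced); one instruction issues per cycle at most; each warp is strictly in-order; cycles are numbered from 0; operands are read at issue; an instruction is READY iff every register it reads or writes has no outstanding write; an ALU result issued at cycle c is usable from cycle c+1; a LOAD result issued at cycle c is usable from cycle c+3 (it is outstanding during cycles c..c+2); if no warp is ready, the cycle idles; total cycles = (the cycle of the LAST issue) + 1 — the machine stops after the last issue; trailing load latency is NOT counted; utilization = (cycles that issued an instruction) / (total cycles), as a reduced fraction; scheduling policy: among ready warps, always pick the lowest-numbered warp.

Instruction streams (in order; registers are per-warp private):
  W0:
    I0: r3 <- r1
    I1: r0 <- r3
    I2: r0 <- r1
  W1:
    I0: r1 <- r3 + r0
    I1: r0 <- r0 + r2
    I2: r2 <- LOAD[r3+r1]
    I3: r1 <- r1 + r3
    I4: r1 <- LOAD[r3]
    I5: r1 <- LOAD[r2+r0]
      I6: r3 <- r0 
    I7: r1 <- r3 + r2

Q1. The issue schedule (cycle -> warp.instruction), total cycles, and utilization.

cycle 0: W0.I0
cycle 1: W0.I1
cycle 2: W0.I2
cycle 3: W1.I0
cycle 4: W1.I1
cycle 5: W1.I2
cycle 6: W1.I3
cycle 7: W1.I4
cycle 8: idle
cycle 9: idle
cycle 10: W1.I5
cycle 11: W1.I6
cycle 12: idle
cycle 13: W1.I7

Answer: 14 cycles, utilization 11/14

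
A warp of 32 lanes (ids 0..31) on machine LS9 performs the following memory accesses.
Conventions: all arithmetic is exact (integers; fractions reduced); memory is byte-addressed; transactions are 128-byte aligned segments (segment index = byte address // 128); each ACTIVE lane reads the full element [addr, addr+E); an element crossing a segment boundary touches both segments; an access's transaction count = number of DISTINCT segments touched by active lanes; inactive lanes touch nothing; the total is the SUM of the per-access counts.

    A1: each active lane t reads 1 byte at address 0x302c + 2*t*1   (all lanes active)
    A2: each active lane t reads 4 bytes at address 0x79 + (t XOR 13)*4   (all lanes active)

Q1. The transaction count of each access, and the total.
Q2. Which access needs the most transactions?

A1: 1 transaction
A2: 2 transactions

Answer: 1,2; total 3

Answer: A2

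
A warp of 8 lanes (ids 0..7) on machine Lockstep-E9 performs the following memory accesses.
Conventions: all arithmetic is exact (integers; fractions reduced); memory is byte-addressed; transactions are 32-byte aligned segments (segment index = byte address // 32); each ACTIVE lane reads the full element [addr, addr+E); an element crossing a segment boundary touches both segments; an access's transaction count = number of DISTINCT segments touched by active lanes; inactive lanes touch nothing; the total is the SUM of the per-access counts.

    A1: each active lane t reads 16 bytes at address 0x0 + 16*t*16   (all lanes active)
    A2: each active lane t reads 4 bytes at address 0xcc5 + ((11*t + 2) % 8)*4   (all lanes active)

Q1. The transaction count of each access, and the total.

A1: 8 transactions
A2: 2 transactions

Answer: 8,2; total 10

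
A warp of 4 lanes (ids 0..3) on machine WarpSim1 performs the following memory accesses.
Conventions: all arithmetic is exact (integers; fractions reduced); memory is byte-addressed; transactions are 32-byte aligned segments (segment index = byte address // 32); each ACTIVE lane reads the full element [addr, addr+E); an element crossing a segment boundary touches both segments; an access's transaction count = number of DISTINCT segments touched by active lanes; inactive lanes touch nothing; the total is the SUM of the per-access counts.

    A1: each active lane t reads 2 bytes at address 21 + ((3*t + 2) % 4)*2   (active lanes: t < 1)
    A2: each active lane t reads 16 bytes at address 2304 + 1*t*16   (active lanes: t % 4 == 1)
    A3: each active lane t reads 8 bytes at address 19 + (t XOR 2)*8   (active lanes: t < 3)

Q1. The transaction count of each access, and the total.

A1: 1 transaction
A2: 1 transaction
A3: 2 transactions

Answer: 1,1,2; total 4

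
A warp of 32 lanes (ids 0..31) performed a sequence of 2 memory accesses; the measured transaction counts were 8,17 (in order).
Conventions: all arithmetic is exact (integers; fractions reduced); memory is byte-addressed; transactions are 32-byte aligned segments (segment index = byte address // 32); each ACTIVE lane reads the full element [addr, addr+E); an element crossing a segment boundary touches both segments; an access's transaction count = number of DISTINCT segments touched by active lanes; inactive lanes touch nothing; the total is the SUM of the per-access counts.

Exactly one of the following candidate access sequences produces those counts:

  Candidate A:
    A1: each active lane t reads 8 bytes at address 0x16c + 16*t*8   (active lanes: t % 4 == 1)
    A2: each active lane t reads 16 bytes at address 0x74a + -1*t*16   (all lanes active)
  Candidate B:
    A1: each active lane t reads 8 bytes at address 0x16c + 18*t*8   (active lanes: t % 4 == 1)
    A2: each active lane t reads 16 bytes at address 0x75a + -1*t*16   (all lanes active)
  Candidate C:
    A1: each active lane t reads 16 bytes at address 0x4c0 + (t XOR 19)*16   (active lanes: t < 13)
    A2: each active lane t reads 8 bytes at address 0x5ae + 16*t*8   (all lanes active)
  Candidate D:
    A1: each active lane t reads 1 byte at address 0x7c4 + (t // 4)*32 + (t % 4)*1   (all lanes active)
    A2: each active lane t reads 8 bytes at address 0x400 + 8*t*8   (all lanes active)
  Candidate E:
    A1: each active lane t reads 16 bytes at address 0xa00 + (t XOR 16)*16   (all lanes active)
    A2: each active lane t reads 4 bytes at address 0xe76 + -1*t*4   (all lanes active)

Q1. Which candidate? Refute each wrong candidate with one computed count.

B: A1 gives 16 transactions, not 8
C: A1 gives 7 transactions, not 8
D: A2 gives 32 transactions, not 17
E: A1 gives 16 transactions, not 8
A: all counts match (8,17)

Answer: A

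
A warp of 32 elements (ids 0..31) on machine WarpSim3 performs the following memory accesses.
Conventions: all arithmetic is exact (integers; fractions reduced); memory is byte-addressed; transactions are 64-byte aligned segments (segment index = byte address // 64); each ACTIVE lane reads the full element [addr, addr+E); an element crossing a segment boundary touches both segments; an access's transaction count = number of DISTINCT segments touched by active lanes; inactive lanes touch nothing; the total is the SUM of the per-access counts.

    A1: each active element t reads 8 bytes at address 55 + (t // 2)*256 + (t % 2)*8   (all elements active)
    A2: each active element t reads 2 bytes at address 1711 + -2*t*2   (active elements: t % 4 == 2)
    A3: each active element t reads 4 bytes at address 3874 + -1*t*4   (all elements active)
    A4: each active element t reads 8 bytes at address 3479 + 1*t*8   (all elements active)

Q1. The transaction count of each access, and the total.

A1: 32 transactions
A2: 3 transactions
A3: 3 transactions
A4: 5 transactions

Answer: 32,3,3,5; total 43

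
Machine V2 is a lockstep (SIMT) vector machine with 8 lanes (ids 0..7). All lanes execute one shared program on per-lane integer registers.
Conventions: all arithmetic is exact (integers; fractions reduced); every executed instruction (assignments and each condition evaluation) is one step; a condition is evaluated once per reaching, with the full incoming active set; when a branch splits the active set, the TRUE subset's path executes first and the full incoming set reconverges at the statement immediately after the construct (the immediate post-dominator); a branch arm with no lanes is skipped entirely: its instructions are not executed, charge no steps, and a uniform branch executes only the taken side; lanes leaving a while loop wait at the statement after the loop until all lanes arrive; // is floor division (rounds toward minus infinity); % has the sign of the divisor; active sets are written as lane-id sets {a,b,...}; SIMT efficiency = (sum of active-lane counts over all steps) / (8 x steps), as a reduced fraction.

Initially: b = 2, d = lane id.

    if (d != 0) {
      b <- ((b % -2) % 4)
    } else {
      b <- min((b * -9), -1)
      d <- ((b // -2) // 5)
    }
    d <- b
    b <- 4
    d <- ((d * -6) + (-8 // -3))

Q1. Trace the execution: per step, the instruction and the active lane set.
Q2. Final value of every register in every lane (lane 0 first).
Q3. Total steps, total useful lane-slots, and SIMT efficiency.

step 0: eval (d != 0)                {0,1,2,3,4,5,6,7}
step 1: b <- ((b % -2) % 4)          {1,2,3,4,5,6,7}
step 2: b <- min((b * -9), -1)       {0}
step 3: d <- ((b // -2) // 5)        {0}
step 4: d <- b                       {0,1,2,3,4,5,6,7}
step 5: b <- 4                       {0,1,2,3,4,5,6,7}
step 6: d <- ((d * -6) + (-8 // -3)) {0,1,2,3,4,5,6,7}

Answer: 7 steps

b: 4,4,4,4,4,4,4,4
d: 110,2,2,2,2,2,2,2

steps = 7; useful = 41; efficiency = 41/56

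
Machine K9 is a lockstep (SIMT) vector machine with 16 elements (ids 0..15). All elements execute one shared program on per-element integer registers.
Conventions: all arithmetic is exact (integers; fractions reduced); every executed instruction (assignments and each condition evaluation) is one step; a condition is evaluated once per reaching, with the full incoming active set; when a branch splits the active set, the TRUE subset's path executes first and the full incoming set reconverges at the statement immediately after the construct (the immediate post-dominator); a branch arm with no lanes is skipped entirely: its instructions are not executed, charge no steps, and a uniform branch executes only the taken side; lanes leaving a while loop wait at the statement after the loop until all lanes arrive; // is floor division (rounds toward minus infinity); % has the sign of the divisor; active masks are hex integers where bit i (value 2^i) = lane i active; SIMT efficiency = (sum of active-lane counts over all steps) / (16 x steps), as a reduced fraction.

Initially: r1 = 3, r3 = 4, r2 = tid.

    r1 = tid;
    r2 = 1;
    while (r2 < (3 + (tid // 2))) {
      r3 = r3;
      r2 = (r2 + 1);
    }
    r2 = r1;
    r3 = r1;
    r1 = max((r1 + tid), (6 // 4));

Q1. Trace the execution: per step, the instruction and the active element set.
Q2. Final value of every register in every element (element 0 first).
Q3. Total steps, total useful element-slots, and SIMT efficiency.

step 0: r1 <- tid                    0xffff
step 1: r2 <- 1                      0xffff
step 2: eval (r2 < (3 + (tid // 2))) 0xffff
step 3: r3 <- r3                     0xffff
step 4: r2 <- (r2 + 1)               0xffff
step 5: eval (r2 < (3 + (tid // 2))) 0xffff
step 6: r3 <- r3                     0xffff
step 7: r2 <- (r2 + 1)               0xffff
step 8: eval (r2 < (3 + (tid // 2))) 0xffff
step 9: r3 <- r3                     0xfffc
step 10: r2 <- (r2 + 1)               0xfffc
step 11: eval (r2 < (3 + (tid // 2))) 0xfffc
step 12: r3 <- r3                     0xfff0
step 13: r2 <- (r2 + 1)               0xfff0
step 14: eval (r2 < (3 + (tid // 2))) 0xfff0
step 15: r3 <- r3                     0xffc0
step 16: r2 <- (r2 + 1)               0xffc0
step 17: eval (r2 < (3 + (tid // 2))) 0xffc0
step 18: r3 <- r3                     0xff00
step 19: r2 <- (r2 + 1)               0xff00
step 20: eval (r2 < (3 + (tid // 2))) 0xff00
step 21: r3 <- r3                     0xfc00
step 22: r2 <- (r2 + 1)               0xfc00
step 23: eval (r2 < (3 + (tid // 2))) 0xfc00
step 24: r3 <- r3                     0xf000
step 25: r2 <- (r2 + 1)               0xf000
step 26: eval (r2 < (3 + (tid // 2))) 0xf000
step 27: r3 <- r3                     0xc000
step 28: r2 <- (r2 + 1)               0xc000
step 29: eval (r2 < (3 + (tid // 2))) 0xc000
step 30: r2 <- r1                     0xffff
step 31: r3 <- r1                     0xffff
step 32: r1 <- max((r1 + tid), (6 // 4)) 0xffff

Answer: 33 steps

r1: 1,2,4,6,8,10,12,14,16,18,20,22,24,26,28,30
r3: 0,1,2,3,4,5,6,7,8,9,10,11,12,13,14,15
r2: 0,1,2,3,4,5,6,7,8,9,10,11,12,13,14,15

steps = 33; useful = 360; efficiency = 360/528 = 15/22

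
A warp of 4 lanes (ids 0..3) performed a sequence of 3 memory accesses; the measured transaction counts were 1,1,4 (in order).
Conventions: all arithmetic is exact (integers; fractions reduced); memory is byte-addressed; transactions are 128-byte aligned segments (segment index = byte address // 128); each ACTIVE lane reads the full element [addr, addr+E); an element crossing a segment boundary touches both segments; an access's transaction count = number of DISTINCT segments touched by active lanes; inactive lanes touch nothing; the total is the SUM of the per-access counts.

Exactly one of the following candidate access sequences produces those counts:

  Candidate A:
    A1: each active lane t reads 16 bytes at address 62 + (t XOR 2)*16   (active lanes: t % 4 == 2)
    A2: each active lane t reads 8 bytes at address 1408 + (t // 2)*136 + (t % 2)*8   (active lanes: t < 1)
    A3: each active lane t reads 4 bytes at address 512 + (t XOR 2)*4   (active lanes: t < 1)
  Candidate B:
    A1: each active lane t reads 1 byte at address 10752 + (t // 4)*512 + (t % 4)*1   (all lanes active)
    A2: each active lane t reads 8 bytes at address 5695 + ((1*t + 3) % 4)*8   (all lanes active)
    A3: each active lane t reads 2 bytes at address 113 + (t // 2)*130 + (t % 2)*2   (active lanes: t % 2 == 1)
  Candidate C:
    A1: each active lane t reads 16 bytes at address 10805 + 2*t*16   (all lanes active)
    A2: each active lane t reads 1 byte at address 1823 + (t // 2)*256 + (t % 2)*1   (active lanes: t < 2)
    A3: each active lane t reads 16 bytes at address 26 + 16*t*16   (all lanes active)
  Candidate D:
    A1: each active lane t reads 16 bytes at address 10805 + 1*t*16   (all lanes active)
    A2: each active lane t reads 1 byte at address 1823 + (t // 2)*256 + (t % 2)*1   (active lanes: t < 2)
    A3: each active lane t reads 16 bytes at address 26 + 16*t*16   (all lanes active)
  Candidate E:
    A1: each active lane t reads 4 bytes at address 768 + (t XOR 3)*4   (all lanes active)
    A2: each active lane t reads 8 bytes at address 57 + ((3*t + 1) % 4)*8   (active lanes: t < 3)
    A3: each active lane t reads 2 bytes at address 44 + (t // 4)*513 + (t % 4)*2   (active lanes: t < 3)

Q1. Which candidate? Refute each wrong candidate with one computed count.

A: A3 gives 1 transaction, not 4
B: A3 gives 2 transactions, not 4
C: A1 gives 2 transactions, not 1
E: A3 gives 1 transaction, not 4
D: all counts match (1,1,4)

Answer: D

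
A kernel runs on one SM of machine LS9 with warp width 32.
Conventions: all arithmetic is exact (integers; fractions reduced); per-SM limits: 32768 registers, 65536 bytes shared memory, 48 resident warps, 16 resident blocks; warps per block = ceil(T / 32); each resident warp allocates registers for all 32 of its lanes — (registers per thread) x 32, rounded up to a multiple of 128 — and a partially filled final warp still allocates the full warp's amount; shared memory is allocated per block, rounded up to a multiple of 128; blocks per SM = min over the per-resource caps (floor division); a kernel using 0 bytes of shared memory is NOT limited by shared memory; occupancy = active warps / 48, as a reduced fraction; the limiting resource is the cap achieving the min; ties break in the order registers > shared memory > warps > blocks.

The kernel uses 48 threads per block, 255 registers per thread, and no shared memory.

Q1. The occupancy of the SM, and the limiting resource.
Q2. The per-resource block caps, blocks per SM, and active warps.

Answer: occupancy 1/12, limited by registers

registers: 2 blocks
shared memory: no limit (kernel uses none)
warps: 24 blocks
blocks: 16 blocks

Answer: 2 blocks, 4 active warps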